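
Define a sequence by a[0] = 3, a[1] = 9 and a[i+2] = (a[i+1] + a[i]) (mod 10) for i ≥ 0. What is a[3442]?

7

a[0] = 3,  a[1] = 9,  a[2] = 2,  a[3] = 1,  a[4] = 3,  a[5] = 4,  a[6] = 7,  a[7] = 1,  a[8] = 8,  a[9] = 9,  a[10] = 7,  a[11] = 6,  a[12] = 3,  a[13] = 9.
The sequence repeats with period 12.
So a[3442] = a[0 + ((3442-0) mod 12)] = a[10] = 7.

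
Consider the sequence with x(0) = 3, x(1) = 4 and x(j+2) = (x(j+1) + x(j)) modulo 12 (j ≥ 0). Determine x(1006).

x(0) = 3,  x(1) = 4,  x(2) = 7,  x(3) = 11,  x(4) = 6,  x(5) = 5,  x(6) = 11,  x(7) = 4,  x(8) = 3,  x(9) = 7,  x(10) = 10,  x(11) = 5,  x(12) = 3,  x(13) = 8,  x(14) = 11,  x(15) = 7,  x(16) = 6,  x(17) = 1,  x(18) = 7,  x(19) = 8,  x(20) = 3,  x(21) = 11,  x(22) = 2,  x(23) = 1,  x(24) = 3,  x(25) = 4.
The sequence repeats with period 24.
(1006 - 0) mod 24 = 22, so x(1006) = x(22) = 2.

2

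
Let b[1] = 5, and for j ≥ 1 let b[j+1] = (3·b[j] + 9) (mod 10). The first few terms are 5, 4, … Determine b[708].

2

Computing terms: b[1] = 5, b[2] = 4, b[3] = 1, b[4] = 2, b[5] = 5.
Since b[5] = b[1] = 5, the sequence is periodic with period 4.
So b[708] = b[1 + ((708-1) mod 4)] = b[4] = 2.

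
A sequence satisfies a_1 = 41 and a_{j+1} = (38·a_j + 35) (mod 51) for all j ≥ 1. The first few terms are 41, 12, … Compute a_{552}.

27

a_1 = 41,  a_2 = 12,  a_3 = 32,  a_4 = 27,  a_5 = 41.
Since a_5 = a_1 = 41, the sequence is periodic with period 4.
(552 - 1) mod 4 = 3, so a_{552} = a_4 = 27.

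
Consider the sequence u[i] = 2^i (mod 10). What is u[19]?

u[1] = 2, u[2] = 4, u[3] = 8, u[4] = 6, u[5] = 2.
Since u[5] = u[1] = 2, the sequence is periodic with period 4.
So u[19] = u[1 + ((19-1) mod 4)] = u[3] = 8.

8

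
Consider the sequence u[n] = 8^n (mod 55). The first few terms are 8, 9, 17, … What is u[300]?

1

Computing terms: u[1] = 8,  u[2] = 9,  u[3] = 17,  u[4] = 26,  u[5] = 43,  u[6] = 14,  u[7] = 2,  u[8] = 16,  u[9] = 18,  u[10] = 34,  u[11] = 52,  u[12] = 31,  u[13] = 28,  u[14] = 4,  u[15] = 32,  u[16] = 36,  u[17] = 13,  u[18] = 49,  u[19] = 7,  u[20] = 1,  u[21] = 8.
Since u[21] = u[1] = 8, the sequence is periodic with period 20.
So u[300] = u[1 + ((300-1) mod 20)] = u[20] = 1.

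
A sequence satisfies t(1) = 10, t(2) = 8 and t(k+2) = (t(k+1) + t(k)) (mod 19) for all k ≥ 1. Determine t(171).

13

We have t(1) = 10,  t(2) = 8,  t(3) = 18,  t(4) = 7,  t(5) = 6,  t(6) = 13,  t(7) = 0,  t(8) = 13,  t(9) = 13,  t(10) = 7,  t(11) = 1,  t(12) = 8,  t(13) = 9,  t(14) = 17,  t(15) = 7,  t(16) = 5,  t(17) = 12,  t(18) = 17,  t(19) = 10,  t(20) = 8.
Since (t(19), t(20)) = (t(1), t(2)) = (10, 8) (two consecutive terms determine the rest), the sequence is periodic with period 18.
So t(171) = t(1 + ((171-1) mod 18)) = t(9) = 13.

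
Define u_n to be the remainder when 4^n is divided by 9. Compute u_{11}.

u_0 = 1; u_1 = 4; u_2 = 7; u_3 = 1.
Since u_3 = u_0 = 1, the sequence is periodic with period 3.
(11 - 0) mod 3 = 2, so u_{11} = u_2 = 7.

7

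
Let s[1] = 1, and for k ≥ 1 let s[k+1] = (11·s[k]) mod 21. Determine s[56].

11

s[1] = 1, s[2] = 11, s[3] = 16, s[4] = 8, s[5] = 4, s[6] = 2, s[7] = 1.
Since s[7] = s[1] = 1, the sequence is periodic with period 6.
So s[56] = s[1 + ((56-1) mod 6)] = s[2] = 11.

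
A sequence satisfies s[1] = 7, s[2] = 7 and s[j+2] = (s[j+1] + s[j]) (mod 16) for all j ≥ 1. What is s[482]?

We have s[1] = 7,  s[2] = 7,  s[3] = 14,  s[4] = 5,  s[5] = 3,  s[6] = 8,  s[7] = 11,  s[8] = 3,  s[9] = 14,  s[10] = 1,  s[11] = 15,  s[12] = 0,  s[13] = 15,  s[14] = 15,  s[15] = 14,  s[16] = 13,  s[17] = 11,  s[18] = 8,  s[19] = 3,  s[20] = 11,  s[21] = 14,  s[22] = 9,  s[23] = 7,  s[24] = 0,  s[25] = 7,  s[26] = 7.
Since (s[25], s[26]) = (s[1], s[2]) = (7, 7) (two consecutive terms determine the rest), the sequence is periodic with period 24.
So s[482] = s[1 + ((482-1) mod 24)] = s[2] = 7.

7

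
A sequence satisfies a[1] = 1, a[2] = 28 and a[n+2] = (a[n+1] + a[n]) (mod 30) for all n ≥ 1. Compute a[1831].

19

a[1] = 1; a[2] = 28; a[3] = 29; a[4] = 27; a[5] = 26; a[6] = 23; a[7] = 19; a[8] = 12; a[9] = 1; a[10] = 13; a[11] = 14; a[12] = 27; a[13] = 11; a[14] = 8; a[15] = 19; a[16] = 27; a[17] = 16; a[18] = 13; a[19] = 29; a[20] = 12; a[21] = 11; a[22] = 23; a[23] = 4; a[24] = 27; a[25] = 1; a[26] = 28.
The sequence repeats with period 24.
So a[1831] = a[1 + ((1831-1) mod 24)] = a[7] = 19.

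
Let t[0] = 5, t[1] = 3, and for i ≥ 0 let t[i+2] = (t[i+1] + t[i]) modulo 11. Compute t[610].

5

We have t[0] = 5, t[1] = 3, t[2] = 8, t[3] = 0, t[4] = 8, t[5] = 8, t[6] = 5, t[7] = 2, t[8] = 7, t[9] = 9, t[10] = 5, t[11] = 3.
Since (t[10], t[11]) = (t[0], t[1]) = (5, 3) (two consecutive terms determine the rest), the sequence is periodic with period 10.
(610 - 0) mod 10 = 0, so t[610] = t[0] = 5.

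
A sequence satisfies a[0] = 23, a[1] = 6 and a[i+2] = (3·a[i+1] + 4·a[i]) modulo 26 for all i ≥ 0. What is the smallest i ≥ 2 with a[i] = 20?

a[0] = 23,  a[1] = 6,  a[2] = 6,  a[3] = 16,  a[4] = 20,  a[5] = 20,  a[6] = 10,  a[7] = 6,  a[8] = 6.
Since (a[7], a[8]) = (a[1], a[2]) = (6, 6) (two consecutive terms determine the rest), the sequence is eventually periodic: after a pre-period of length 1 it cycles with period 6.
The value 20 first appears (with i ≥ 2) at a[4].

4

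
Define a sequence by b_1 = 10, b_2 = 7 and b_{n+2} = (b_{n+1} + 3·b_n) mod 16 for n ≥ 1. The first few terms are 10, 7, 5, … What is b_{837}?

Computing terms: b_1 = 10, b_2 = 7, b_3 = 5, b_4 = 10, b_5 = 9, b_6 = 7, b_7 = 2, b_8 = 7, b_9 = 13, b_{10} = 2, b_{11} = 9, b_{12} = 15, b_{13} = 10, b_{14} = 7.
The sequence repeats with period 12.
So b_{837} = b_{1 + ((837-1) mod 12)} = b_9 = 13.

13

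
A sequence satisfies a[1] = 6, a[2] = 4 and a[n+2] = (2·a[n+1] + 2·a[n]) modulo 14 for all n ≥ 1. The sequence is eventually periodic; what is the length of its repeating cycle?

48

a[1] = 6; a[2] = 4; a[3] = 6; a[4] = 6; a[5] = 10; a[6] = 4; a[7] = 0; a[8] = 8; a[9] = 2; a[10] = 6; a[11] = 2; a[12] = 2; a[13] = 8; a[14] = 6; a[15] = 0; a[16] = 12; a[17] = 10; a[18] = 2; a[19] = 10; a[20] = 10; a[21] = 12; a[22] = 2; a[23] = 0; a[24] = 4; a[25] = 8; a[26] = 10; a[27] = 8; a[28] = 8; a[29] = 4; a[30] = 10; a[31] = 0; a[32] = 6; a[33] = 12; a[34] = 8; a[35] = 12; a[36] = 12; a[37] = 6; a[38] = 8; a[39] = 0; a[40] = 2; a[41] = 4; a[42] = 12; a[43] = 4; a[44] = 4; a[45] = 2; a[46] = 12; a[47] = 0; a[48] = 10; a[49] = 6; a[50] = 4.
The sequence repeats with period 48.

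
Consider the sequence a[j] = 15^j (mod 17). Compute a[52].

Listing terms: a[1] = 15, a[2] = 4, a[3] = 9, a[4] = 16, a[5] = 2, a[6] = 13, a[7] = 8, a[8] = 1, a[9] = 15.
Since a[9] = a[1] = 15, the sequence is periodic with period 8.
So a[52] = a[1 + ((52-1) mod 8)] = a[4] = 16.

16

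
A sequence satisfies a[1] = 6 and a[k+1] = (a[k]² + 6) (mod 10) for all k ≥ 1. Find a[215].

2

Computing terms: a[1] = 6; a[2] = 2; a[3] = 0; a[4] = 6.
Since a[4] = a[1] = 6, the sequence is periodic with period 3.
So a[215] = a[1 + ((215-1) mod 3)] = a[2] = 2.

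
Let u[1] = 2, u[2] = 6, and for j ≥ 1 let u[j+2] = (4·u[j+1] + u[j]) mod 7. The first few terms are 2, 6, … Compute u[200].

Listing terms: u[1] = 2; u[2] = 6; u[3] = 5; u[4] = 5; u[5] = 4; u[6] = 0; u[7] = 4; u[8] = 2; u[9] = 5; u[10] = 1; u[11] = 2; u[12] = 2; u[13] = 3; u[14] = 0; u[15] = 3; u[16] = 5; u[17] = 2; u[18] = 6.
The sequence repeats with period 16.
(200 - 1) mod 16 = 7, so u[200] = u[8] = 2.

2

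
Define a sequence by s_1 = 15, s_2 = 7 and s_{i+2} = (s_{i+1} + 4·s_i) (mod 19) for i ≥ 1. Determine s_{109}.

Computing terms: s_1 = 15, s_2 = 7, s_3 = 10, s_4 = 0, s_5 = 2, s_6 = 2, s_7 = 10, s_8 = 18, s_9 = 1, s_{10} = 16, s_{11} = 1, s_{12} = 8, s_{13} = 12, s_{14} = 6, s_{15} = 16, s_{16} = 2, s_{17} = 9, s_{18} = 17, s_{19} = 15, s_{20} = 7.
Since (s_{19}, s_{20}) = (s_1, s_2) = (15, 7) (two consecutive terms determine the rest), the sequence is periodic with period 18.
So s_{109} = s_{1 + ((109-1) mod 18)} = s_1 = 15.

15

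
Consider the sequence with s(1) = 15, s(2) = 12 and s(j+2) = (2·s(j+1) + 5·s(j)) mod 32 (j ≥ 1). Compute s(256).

Listing terms: s(1) = 15, s(2) = 12, s(3) = 3, s(4) = 2, s(5) = 19, s(6) = 16, s(7) = 31, s(8) = 14, s(9) = 23, s(10) = 20, s(11) = 27, s(12) = 26, s(13) = 27, s(14) = 24, s(15) = 23, s(16) = 6, s(17) = 31, s(18) = 28, s(19) = 19, s(20) = 18, s(21) = 3, s(22) = 0, s(23) = 15, s(24) = 30, s(25) = 7, s(26) = 4, s(27) = 11, s(28) = 10, s(29) = 11, s(30) = 8, s(31) = 7, s(32) = 22, s(33) = 15, s(34) = 12.
Since (s(33), s(34)) = (s(1), s(2)) = (15, 12) (two consecutive terms determine the rest), the sequence is periodic with period 32.
(256 - 1) mod 32 = 31, so s(256) = s(32) = 22.

22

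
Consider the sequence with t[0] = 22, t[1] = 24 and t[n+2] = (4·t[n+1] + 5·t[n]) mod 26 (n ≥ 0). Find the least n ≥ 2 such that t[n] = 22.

t[0] = 22,  t[1] = 24,  t[2] = 24,  t[3] = 8,  t[4] = 22,  t[5] = 24.
The sequence repeats with period 4.
The value 22 next appears (with n ≥ 2) at t[4].

4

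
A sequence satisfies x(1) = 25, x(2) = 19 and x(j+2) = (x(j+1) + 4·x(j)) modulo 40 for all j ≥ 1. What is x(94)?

35

x(1) = 25, x(2) = 19, x(3) = 39, x(4) = 35, x(5) = 31, x(6) = 11, x(7) = 15, x(8) = 19, x(9) = 39.
Since (x(8), x(9)) = (x(2), x(3)) = (19, 39) (two consecutive terms determine the rest), the sequence is eventually periodic: after a pre-period of length 1 it cycles with period 6.
For j ≥ 2, x(j) depends only on (j - 2) mod 6. (94 - 2) mod 6 = 2, so x(94) = x(4) = 35.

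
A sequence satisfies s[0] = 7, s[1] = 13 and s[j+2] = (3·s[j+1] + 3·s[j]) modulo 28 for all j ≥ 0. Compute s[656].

24

We have s[0] = 7; s[1] = 13; s[2] = 4; s[3] = 23; s[4] = 25; s[5] = 4; s[6] = 3; s[7] = 21; s[8] = 16; s[9] = 27; s[10] = 17; s[11] = 20; s[12] = 27; s[13] = 1; s[14] = 0; s[15] = 3; s[16] = 9; s[17] = 8; s[18] = 23; s[19] = 9; s[20] = 12; s[21] = 7; s[22] = 1; s[23] = 24; s[24] = 19; s[25] = 17; s[26] = 24; s[27] = 11; s[28] = 21; s[29] = 12; s[30] = 15; s[31] = 25; s[32] = 8; s[33] = 15; s[34] = 13; s[35] = 0; s[36] = 11; s[37] = 5; s[38] = 20; s[39] = 19; s[40] = 5; s[41] = 16; s[42] = 7; s[43] = 13.
The sequence repeats with period 42.
So s[656] = s[0 + ((656-0) mod 42)] = s[26] = 24.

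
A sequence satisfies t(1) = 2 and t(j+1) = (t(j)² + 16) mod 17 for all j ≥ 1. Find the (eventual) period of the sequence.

4

Computing terms: t(1) = 2; t(2) = 3; t(3) = 8; t(4) = 12; t(5) = 7; t(6) = 14; t(7) = 8.
Since t(7) = t(3) = 8, the sequence is eventually periodic: after a pre-period of length 2 it cycles with period 4.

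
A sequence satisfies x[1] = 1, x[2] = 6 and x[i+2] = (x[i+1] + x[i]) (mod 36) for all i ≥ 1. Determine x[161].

We have x[1] = 1,  x[2] = 6,  x[3] = 7,  x[4] = 13,  x[5] = 20,  x[6] = 33,  x[7] = 17,  x[8] = 14,  x[9] = 31,  x[10] = 9,  x[11] = 4,  x[12] = 13,  x[13] = 17,  x[14] = 30,  x[15] = 11,  x[16] = 5,  x[17] = 16,  x[18] = 21,  x[19] = 1,  x[20] = 22,  x[21] = 23,  x[22] = 9,  x[23] = 32,  x[24] = 5,  x[25] = 1,  x[26] = 6.
Since (x[25], x[26]) = (x[1], x[2]) = (1, 6) (two consecutive terms determine the rest), the sequence is periodic with period 24.
So x[161] = x[1 + ((161-1) mod 24)] = x[17] = 16.

16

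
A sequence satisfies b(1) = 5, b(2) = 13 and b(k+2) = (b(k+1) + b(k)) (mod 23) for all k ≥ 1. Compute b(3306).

18

Computing terms: b(1) = 5; b(2) = 13; b(3) = 18; b(4) = 8; b(5) = 3; b(6) = 11; b(7) = 14; b(8) = 2; b(9) = 16; b(10) = 18; b(11) = 11; b(12) = 6; b(13) = 17; b(14) = 0; b(15) = 17; b(16) = 17; b(17) = 11; b(18) = 5; b(19) = 16; b(20) = 21; b(21) = 14; b(22) = 12; b(23) = 3; b(24) = 15; b(25) = 18; b(26) = 10; b(27) = 5; b(28) = 15; b(29) = 20; b(30) = 12; b(31) = 9; b(32) = 21; b(33) = 7; b(34) = 5; b(35) = 12; b(36) = 17; b(37) = 6; b(38) = 0; b(39) = 6; b(40) = 6; b(41) = 12; b(42) = 18; b(43) = 7; b(44) = 2; b(45) = 9; b(46) = 11; b(47) = 20; b(48) = 8; b(49) = 5; b(50) = 13.
The sequence repeats with period 48.
So b(3306) = b(1 + ((3306-1) mod 48)) = b(42) = 18.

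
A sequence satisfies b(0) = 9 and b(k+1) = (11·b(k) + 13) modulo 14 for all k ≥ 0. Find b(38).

Computing terms: b(0) = 9; b(1) = 0; b(2) = 13; b(3) = 2; b(4) = 7; b(5) = 6; b(6) = 9.
Since b(6) = b(0) = 9, the sequence is periodic with period 6.
So b(38) = b(0 + ((38-0) mod 6)) = b(2) = 13.

13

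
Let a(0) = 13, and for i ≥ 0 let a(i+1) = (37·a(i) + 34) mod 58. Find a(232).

We have a(0) = 13, a(1) = 51, a(2) = 7, a(3) = 3, a(4) = 29, a(5) = 5, a(6) = 45, a(7) = 17, a(8) = 25, a(9) = 31, a(10) = 21, a(11) = 57, a(12) = 55, a(13) = 39, a(14) = 27, a(15) = 47, a(16) = 33, a(17) = 37, a(18) = 11, a(19) = 35, a(20) = 53, a(21) = 23, a(22) = 15, a(23) = 9, a(24) = 19, a(25) = 41, a(26) = 43, a(27) = 1, a(28) = 13.
The sequence repeats with period 28.
So a(232) = a(0 + ((232-0) mod 28)) = a(8) = 25.

25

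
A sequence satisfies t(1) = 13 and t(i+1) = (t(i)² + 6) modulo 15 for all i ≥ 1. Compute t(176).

Listing terms: t(1) = 13,  t(2) = 10,  t(3) = 1,  t(4) = 7,  t(5) = 10.
Since t(5) = t(2) = 10, the sequence is eventually periodic: after a pre-period of length 1 it cycles with period 3.
For i ≥ 2, t(i) depends only on (i - 2) mod 3. (176 - 2) mod 3 = 0, so t(176) = t(2) = 10.

10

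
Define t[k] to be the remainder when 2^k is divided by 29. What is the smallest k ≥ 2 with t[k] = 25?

16

We have t[1] = 2, t[2] = 4, t[3] = 8, t[4] = 16, t[5] = 3, t[6] = 6, t[7] = 12, t[8] = 24, t[9] = 19, t[10] = 9, t[11] = 18, t[12] = 7, t[13] = 14, t[14] = 28, t[15] = 27, t[16] = 25, t[17] = 21, t[18] = 13, t[19] = 26, t[20] = 23, t[21] = 17, t[22] = 5, t[23] = 10, t[24] = 20, t[25] = 11, t[26] = 22, t[27] = 15, t[28] = 1, t[29] = 2.
Since t[29] = t[1] = 2, the sequence is periodic with period 28.
The value 25 first appears (with k ≥ 2) at t[16].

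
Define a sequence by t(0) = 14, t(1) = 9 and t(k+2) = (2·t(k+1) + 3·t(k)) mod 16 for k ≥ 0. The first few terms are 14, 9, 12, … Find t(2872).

6

We have t(0) = 14; t(1) = 9; t(2) = 12; t(3) = 3; t(4) = 10; t(5) = 13; t(6) = 8; t(7) = 7; t(8) = 6; t(9) = 1; t(10) = 4; t(11) = 11; t(12) = 2; t(13) = 5; t(14) = 0; t(15) = 15; t(16) = 14; t(17) = 9.
Since (t(16), t(17)) = (t(0), t(1)) = (14, 9) (two consecutive terms determine the rest), the sequence is periodic with period 16.
(2872 - 0) mod 16 = 8, so t(2872) = t(8) = 6.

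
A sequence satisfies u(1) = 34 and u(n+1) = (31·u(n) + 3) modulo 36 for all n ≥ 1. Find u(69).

10

Listing terms: u(1) = 34, u(2) = 13, u(3) = 10, u(4) = 25, u(5) = 22, u(6) = 1, u(7) = 34.
Since u(7) = u(1) = 34, the sequence is periodic with period 6.
So u(69) = u(1 + ((69-1) mod 6)) = u(3) = 10.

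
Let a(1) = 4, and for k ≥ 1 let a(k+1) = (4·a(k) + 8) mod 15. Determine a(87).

a(1) = 4; a(2) = 9; a(3) = 14; a(4) = 4.
Since a(4) = a(1) = 4, the sequence is periodic with period 3.
So a(87) = a(1 + ((87-1) mod 3)) = a(3) = 14.

14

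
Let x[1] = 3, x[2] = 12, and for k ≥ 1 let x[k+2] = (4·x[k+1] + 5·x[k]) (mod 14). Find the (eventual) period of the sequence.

6

Listing terms: x[1] = 3; x[2] = 12; x[3] = 7; x[4] = 4; x[5] = 9; x[6] = 0; x[7] = 3; x[8] = 12.
The sequence repeats with period 6.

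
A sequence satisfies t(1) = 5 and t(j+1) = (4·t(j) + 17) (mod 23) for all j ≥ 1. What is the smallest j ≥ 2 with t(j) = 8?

Listing terms: t(1) = 5; t(2) = 14; t(3) = 4; t(4) = 10; t(5) = 11; t(6) = 15; t(7) = 8; t(8) = 3; t(9) = 6; t(10) = 18; t(11) = 20; t(12) = 5.
The sequence repeats with period 11.
The value 8 first appears (with j ≥ 2) at t(7).

7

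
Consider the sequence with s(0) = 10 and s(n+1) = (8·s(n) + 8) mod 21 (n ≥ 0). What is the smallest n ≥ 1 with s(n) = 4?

1

s(0) = 10,  s(1) = 4,  s(2) = 19,  s(3) = 13,  s(4) = 7,  s(5) = 1,  s(6) = 16,  s(7) = 10.
The sequence repeats with period 7.
The value 4 first appears (with n ≥ 1) at s(1).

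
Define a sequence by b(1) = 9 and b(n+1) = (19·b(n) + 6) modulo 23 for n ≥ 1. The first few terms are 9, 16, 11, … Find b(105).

12

We have b(1) = 9,  b(2) = 16,  b(3) = 11,  b(4) = 8,  b(5) = 20,  b(6) = 18,  b(7) = 3,  b(8) = 17,  b(9) = 7,  b(10) = 1,  b(11) = 2,  b(12) = 21,  b(13) = 14,  b(14) = 19,  b(15) = 22,  b(16) = 10,  b(17) = 12,  b(18) = 4,  b(19) = 13,  b(20) = 0,  b(21) = 6,  b(22) = 5,  b(23) = 9.
Since b(23) = b(1) = 9, the sequence is periodic with period 22.
So b(105) = b(1 + ((105-1) mod 22)) = b(17) = 12.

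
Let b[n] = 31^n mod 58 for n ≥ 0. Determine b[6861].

31

Listing terms: b[0] = 1,  b[1] = 31,  b[2] = 33,  b[3] = 37,  b[4] = 45,  b[5] = 3,  b[6] = 35,  b[7] = 41,  b[8] = 53,  b[9] = 19,  b[10] = 9,  b[11] = 47,  b[12] = 7,  b[13] = 43,  b[14] = 57,  b[15] = 27,  b[16] = 25,  b[17] = 21,  b[18] = 13,  b[19] = 55,  b[20] = 23,  b[21] = 17,  b[22] = 5,  b[23] = 39,  b[24] = 49,  b[25] = 11,  b[26] = 51,  b[27] = 15,  b[28] = 1.
Since b[28] = b[0] = 1, the sequence is periodic with period 28.
So b[6861] = b[0 + ((6861-0) mod 28)] = b[1] = 31.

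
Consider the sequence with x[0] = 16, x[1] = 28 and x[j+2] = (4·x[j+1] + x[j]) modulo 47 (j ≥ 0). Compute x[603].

41

x[0] = 16; x[1] = 28; x[2] = 34; x[3] = 23; x[4] = 32; x[5] = 10; x[6] = 25; x[7] = 16; x[8] = 42; x[9] = 43; x[10] = 26; x[11] = 6; x[12] = 3; x[13] = 18; x[14] = 28; x[15] = 36; x[16] = 31; x[17] = 19; x[18] = 13; x[19] = 24; x[20] = 15; x[21] = 37; x[22] = 22; x[23] = 31; x[24] = 5; x[25] = 4; x[26] = 21; x[27] = 41; x[28] = 44; x[29] = 29; x[30] = 19; x[31] = 11; x[32] = 16; x[33] = 28.
The sequence repeats with period 32.
So x[603] = x[0 + ((603-0) mod 32)] = x[27] = 41.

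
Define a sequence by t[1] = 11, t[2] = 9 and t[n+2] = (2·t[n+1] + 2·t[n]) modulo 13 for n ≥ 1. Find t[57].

t[1] = 11,  t[2] = 9,  t[3] = 1,  t[4] = 7,  t[5] = 3,  t[6] = 7,  t[7] = 7,  t[8] = 2,  t[9] = 5,  t[10] = 1,  t[11] = 12,  t[12] = 0,  t[13] = 11,  t[14] = 9.
The sequence repeats with period 12.
So t[57] = t[1 + ((57-1) mod 12)] = t[9] = 5.

5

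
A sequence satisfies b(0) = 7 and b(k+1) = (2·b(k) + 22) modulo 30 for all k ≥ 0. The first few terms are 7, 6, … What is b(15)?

0

We have b(0) = 7, b(1) = 6, b(2) = 4, b(3) = 0, b(4) = 22, b(5) = 6.
Since b(5) = b(1) = 6, the sequence is eventually periodic: after a pre-period of length 1 it cycles with period 4.
For k ≥ 1, b(k) depends only on (k - 1) mod 4. (15 - 1) mod 4 = 2, so b(15) = b(3) = 0.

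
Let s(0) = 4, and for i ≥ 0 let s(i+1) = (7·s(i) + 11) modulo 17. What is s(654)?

8

s(0) = 4,  s(1) = 5,  s(2) = 12,  s(3) = 10,  s(4) = 13,  s(5) = 0,  s(6) = 11,  s(7) = 3,  s(8) = 15,  s(9) = 14,  s(10) = 7,  s(11) = 9,  s(12) = 6,  s(13) = 2,  s(14) = 8,  s(15) = 16,  s(16) = 4.
Since s(16) = s(0) = 4, the sequence is periodic with period 16.
So s(654) = s(0 + ((654-0) mod 16)) = s(14) = 8.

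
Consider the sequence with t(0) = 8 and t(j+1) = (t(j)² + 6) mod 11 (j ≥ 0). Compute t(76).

7

Listing terms: t(0) = 8; t(1) = 4; t(2) = 0; t(3) = 6; t(4) = 9; t(5) = 10; t(6) = 7; t(7) = 0.
Since t(7) = t(2) = 0, the sequence is eventually periodic: after a pre-period of length 2 it cycles with period 5.
For j ≥ 2, t(j) depends only on (j - 2) mod 5. (76 - 2) mod 5 = 4, so t(76) = t(6) = 7.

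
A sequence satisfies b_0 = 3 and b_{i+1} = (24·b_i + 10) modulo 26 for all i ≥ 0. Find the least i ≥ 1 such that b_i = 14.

5

b_0 = 3, b_1 = 4, b_2 = 2, b_3 = 6, b_4 = 24, b_5 = 14, b_6 = 8, b_7 = 20, b_8 = 22, b_9 = 18, b_{10} = 0, b_{11} = 10, b_{12} = 16, b_{13} = 4.
Since b_{13} = b_1 = 4, the sequence is eventually periodic: after a pre-period of length 1 it cycles with period 12.
The value 14 first appears (with i ≥ 1) at b_5.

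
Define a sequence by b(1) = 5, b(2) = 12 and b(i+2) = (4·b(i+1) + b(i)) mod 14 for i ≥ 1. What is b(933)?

11

b(1) = 5, b(2) = 12, b(3) = 11, b(4) = 0, b(5) = 11, b(6) = 2, b(7) = 5, b(8) = 8, b(9) = 9, b(10) = 2, b(11) = 3, b(12) = 0, b(13) = 3, b(14) = 12, b(15) = 9, b(16) = 6, b(17) = 5, b(18) = 12.
The sequence repeats with period 16.
So b(933) = b(1 + ((933-1) mod 16)) = b(5) = 11.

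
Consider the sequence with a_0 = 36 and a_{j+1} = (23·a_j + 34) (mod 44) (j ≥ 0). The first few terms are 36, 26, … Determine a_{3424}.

Computing terms: a_0 = 36, a_1 = 26, a_2 = 16, a_3 = 6, a_4 = 40, a_5 = 30, a_6 = 20, a_7 = 10, a_8 = 0, a_9 = 34, a_{10} = 24, a_{11} = 14, a_{12} = 4, a_{13} = 38, a_{14} = 28, a_{15} = 18, a_{16} = 8, a_{17} = 42, a_{18} = 32, a_{19} = 22, a_{20} = 12, a_{21} = 2, a_{22} = 36.
Since a_{22} = a_0 = 36, the sequence is periodic with period 22.
(3424 - 0) mod 22 = 14, so a_{3424} = a_{14} = 28.

28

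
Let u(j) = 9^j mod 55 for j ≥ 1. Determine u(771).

9

Computing terms: u(1) = 9,  u(2) = 26,  u(3) = 14,  u(4) = 16,  u(5) = 34,  u(6) = 31,  u(7) = 4,  u(8) = 36,  u(9) = 49,  u(10) = 1,  u(11) = 9.
Since u(11) = u(1) = 9, the sequence is periodic with period 10.
So u(771) = u(1 + ((771-1) mod 10)) = u(1) = 9.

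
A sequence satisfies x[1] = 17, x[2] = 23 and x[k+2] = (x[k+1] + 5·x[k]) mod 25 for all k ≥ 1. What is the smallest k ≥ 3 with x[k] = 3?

Computing terms: x[1] = 17, x[2] = 23, x[3] = 8, x[4] = 23, x[5] = 13, x[6] = 3, x[7] = 18, x[8] = 8, x[9] = 23.
Since (x[8], x[9]) = (x[3], x[4]) = (8, 23) (two consecutive terms determine the rest), the sequence is eventually periodic: after a pre-period of length 2 it cycles with period 5.
The value 3 first appears (with k ≥ 3) at x[6].

6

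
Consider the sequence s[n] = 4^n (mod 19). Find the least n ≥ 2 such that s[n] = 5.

8

s[1] = 4, s[2] = 16, s[3] = 7, s[4] = 9, s[5] = 17, s[6] = 11, s[7] = 6, s[8] = 5, s[9] = 1, s[10] = 4.
Since s[10] = s[1] = 4, the sequence is periodic with period 9.
The value 5 first appears (with n ≥ 2) at s[8].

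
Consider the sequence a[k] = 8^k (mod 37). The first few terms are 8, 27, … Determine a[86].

a[1] = 8,  a[2] = 27,  a[3] = 31,  a[4] = 26,  a[5] = 23,  a[6] = 36,  a[7] = 29,  a[8] = 10,  a[9] = 6,  a[10] = 11,  a[11] = 14,  a[12] = 1,  a[13] = 8.
Since a[13] = a[1] = 8, the sequence is periodic with period 12.
(86 - 1) mod 12 = 1, so a[86] = a[2] = 27.

27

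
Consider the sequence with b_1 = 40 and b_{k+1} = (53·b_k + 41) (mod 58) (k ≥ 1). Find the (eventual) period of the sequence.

Computing terms: b_1 = 40; b_2 = 15; b_3 = 24; b_4 = 37; b_5 = 30; b_6 = 7; b_7 = 6; b_8 = 11; b_9 = 44; b_{10} = 53; b_{11} = 8; b_{12} = 1; b_{13} = 36; b_{14} = 35; b_{15} = 40.
The sequence repeats with period 14.

14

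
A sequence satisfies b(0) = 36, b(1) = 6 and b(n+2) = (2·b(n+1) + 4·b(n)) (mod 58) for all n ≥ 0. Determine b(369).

50

Listing terms: b(0) = 36; b(1) = 6; b(2) = 40; b(3) = 46; b(4) = 20; b(5) = 50; b(6) = 6; b(7) = 38; b(8) = 42; b(9) = 4; b(10) = 2; b(11) = 20; b(12) = 48; b(13) = 2; b(14) = 22; b(15) = 52; b(16) = 18; b(17) = 12; b(18) = 38; b(19) = 8; b(20) = 52; b(21) = 20; b(22) = 16; b(23) = 54; b(24) = 56; b(25) = 38; b(26) = 10; b(27) = 56; b(28) = 36; b(29) = 6.
The sequence repeats with period 28.
(369 - 0) mod 28 = 5, so b(369) = b(5) = 50.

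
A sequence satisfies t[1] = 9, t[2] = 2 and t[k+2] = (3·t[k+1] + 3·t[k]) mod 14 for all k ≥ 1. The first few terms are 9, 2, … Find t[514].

t[1] = 9, t[2] = 2, t[3] = 5, t[4] = 7, t[5] = 8, t[6] = 3, t[7] = 5, t[8] = 10, t[9] = 3, t[10] = 11, t[11] = 0, t[12] = 5, t[13] = 1, t[14] = 4, t[15] = 1, t[16] = 1, t[17] = 6, t[18] = 7, t[19] = 11, t[20] = 12, t[21] = 13, t[22] = 5, t[23] = 12, t[24] = 9, t[25] = 7, t[26] = 6, t[27] = 11, t[28] = 9, t[29] = 4, t[30] = 11, t[31] = 3, t[32] = 0, t[33] = 9, t[34] = 13, t[35] = 10, t[36] = 13, t[37] = 13, t[38] = 8, t[39] = 7, t[40] = 3, t[41] = 2, t[42] = 1, t[43] = 9, t[44] = 2.
Since (t[43], t[44]) = (t[1], t[2]) = (9, 2) (two consecutive terms determine the rest), the sequence is periodic with period 42.
(514 - 1) mod 42 = 9, so t[514] = t[10] = 11.

11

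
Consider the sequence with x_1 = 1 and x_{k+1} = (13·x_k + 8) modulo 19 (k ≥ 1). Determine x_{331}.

5

Computing terms: x_1 = 1,  x_2 = 2,  x_3 = 15,  x_4 = 13,  x_5 = 6,  x_6 = 10,  x_7 = 5,  x_8 = 16,  x_9 = 7,  x_{10} = 4,  x_{11} = 3,  x_{12} = 9,  x_{13} = 11,  x_{14} = 18,  x_{15} = 14,  x_{16} = 0,  x_{17} = 8,  x_{18} = 17,  x_{19} = 1.
Since x_{19} = x_1 = 1, the sequence is periodic with period 18.
So x_{331} = x_{1 + ((331-1) mod 18)} = x_7 = 5.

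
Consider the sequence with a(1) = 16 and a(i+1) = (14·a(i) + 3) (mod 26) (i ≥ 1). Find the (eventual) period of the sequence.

13

a(1) = 16,  a(2) = 19,  a(3) = 9,  a(4) = 25,  a(5) = 15,  a(6) = 5,  a(7) = 21,  a(8) = 11,  a(9) = 1,  a(10) = 17,  a(11) = 7,  a(12) = 23,  a(13) = 13,  a(14) = 3,  a(15) = 19.
Since a(15) = a(2) = 19, the sequence is eventually periodic: after a pre-period of length 1 it cycles with period 13.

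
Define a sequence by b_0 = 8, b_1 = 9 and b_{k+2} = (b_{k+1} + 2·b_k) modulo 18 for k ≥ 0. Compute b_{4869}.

1

b_0 = 8,  b_1 = 9,  b_2 = 7,  b_3 = 7,  b_4 = 3,  b_5 = 17,  b_6 = 5,  b_7 = 3,  b_8 = 13,  b_9 = 1,  b_{10} = 9,  b_{11} = 11,  b_{12} = 11,  b_{13} = 15,  b_{14} = 1,  b_{15} = 13,  b_{16} = 15,  b_{17} = 5,  b_{18} = 17,  b_{19} = 9,  b_{20} = 7.
Since (b_{19}, b_{20}) = (b_1, b_2) = (9, 7) (two consecutive terms determine the rest), the sequence is eventually periodic: after a pre-period of length 1 it cycles with period 18.
For k ≥ 1, b_k depends only on (k - 1) mod 18. (4869 - 1) mod 18 = 8, so b_{4869} = b_9 = 1.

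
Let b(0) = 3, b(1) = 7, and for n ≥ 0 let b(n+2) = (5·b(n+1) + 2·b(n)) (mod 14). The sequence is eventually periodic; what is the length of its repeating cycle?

b(0) = 3, b(1) = 7, b(2) = 13, b(3) = 9, b(4) = 1, b(5) = 9, b(6) = 5, b(7) = 1, b(8) = 1, b(9) = 7, b(10) = 9, b(11) = 3, b(12) = 5, b(13) = 3, b(14) = 11, b(15) = 5, b(16) = 5, b(17) = 7, b(18) = 3, b(19) = 1, b(20) = 11, b(21) = 1, b(22) = 13, b(23) = 11, b(24) = 11, b(25) = 7, b(26) = 1, b(27) = 5, b(28) = 13, b(29) = 5, b(30) = 9, b(31) = 13, b(32) = 13, b(33) = 7, b(34) = 5, b(35) = 11, b(36) = 9, b(37) = 11, b(38) = 3, b(39) = 9, b(40) = 9, b(41) = 7, b(42) = 11, b(43) = 13, b(44) = 3, b(45) = 13, b(46) = 1, b(47) = 3, b(48) = 3, b(49) = 7.
The sequence repeats with period 48.

48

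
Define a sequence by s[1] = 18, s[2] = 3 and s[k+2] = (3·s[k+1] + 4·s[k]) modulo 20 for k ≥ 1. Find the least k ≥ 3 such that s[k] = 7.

s[1] = 18; s[2] = 3; s[3] = 1; s[4] = 15; s[5] = 9; s[6] = 7; s[7] = 17; s[8] = 19; s[9] = 5; s[10] = 11; s[11] = 13; s[12] = 3; s[13] = 1.
Since (s[12], s[13]) = (s[2], s[3]) = (3, 1) (two consecutive terms determine the rest), the sequence is eventually periodic: after a pre-period of length 1 it cycles with period 10.
The value 7 first appears (with k ≥ 3) at s[6].

6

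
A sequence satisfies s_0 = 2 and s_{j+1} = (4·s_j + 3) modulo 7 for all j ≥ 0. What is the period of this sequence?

Listing terms: s_0 = 2; s_1 = 4; s_2 = 5; s_3 = 2.
Since s_3 = s_0 = 2, the sequence is periodic with period 3.

3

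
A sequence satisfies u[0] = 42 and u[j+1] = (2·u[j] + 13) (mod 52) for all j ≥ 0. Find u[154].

Computing terms: u[0] = 42; u[1] = 45; u[2] = 51; u[3] = 11; u[4] = 35; u[5] = 31; u[6] = 23; u[7] = 7; u[8] = 27; u[9] = 15; u[10] = 43; u[11] = 47; u[12] = 3; u[13] = 19; u[14] = 51.
Since u[14] = u[2] = 51, the sequence is eventually periodic: after a pre-period of length 2 it cycles with period 12.
For j ≥ 2, u[j] depends only on (j - 2) mod 12. (154 - 2) mod 12 = 8, so u[154] = u[10] = 43.

43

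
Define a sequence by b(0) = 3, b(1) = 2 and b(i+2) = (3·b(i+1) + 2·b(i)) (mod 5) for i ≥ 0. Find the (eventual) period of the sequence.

24

We have b(0) = 3, b(1) = 2, b(2) = 2, b(3) = 0, b(4) = 4, b(5) = 2, b(6) = 4, b(7) = 1, b(8) = 1, b(9) = 0, b(10) = 2, b(11) = 1, b(12) = 2, b(13) = 3, b(14) = 3, b(15) = 0, b(16) = 1, b(17) = 3, b(18) = 1, b(19) = 4, b(20) = 4, b(21) = 0, b(22) = 3, b(23) = 4, b(24) = 3, b(25) = 2.
The sequence repeats with period 24.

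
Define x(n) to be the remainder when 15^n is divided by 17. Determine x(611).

x(0) = 1; x(1) = 15; x(2) = 4; x(3) = 9; x(4) = 16; x(5) = 2; x(6) = 13; x(7) = 8; x(8) = 1.
The sequence repeats with period 8.
So x(611) = x(0 + ((611-0) mod 8)) = x(3) = 9.

9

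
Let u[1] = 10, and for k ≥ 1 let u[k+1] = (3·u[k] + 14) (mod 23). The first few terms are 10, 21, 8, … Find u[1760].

Listing terms: u[1] = 10,  u[2] = 21,  u[3] = 8,  u[4] = 15,  u[5] = 13,  u[6] = 7,  u[7] = 12,  u[8] = 4,  u[9] = 3,  u[10] = 0,  u[11] = 14,  u[12] = 10.
The sequence repeats with period 11.
So u[1760] = u[1 + ((1760-1) mod 11)] = u[11] = 14.

14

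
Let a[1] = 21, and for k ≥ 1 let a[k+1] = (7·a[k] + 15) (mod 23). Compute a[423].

2

We have a[1] = 21; a[2] = 1; a[3] = 22; a[4] = 8; a[5] = 2; a[6] = 6; a[7] = 11; a[8] = 0; a[9] = 15; a[10] = 5; a[11] = 4; a[12] = 20; a[13] = 17; a[14] = 19; a[15] = 10; a[16] = 16; a[17] = 12; a[18] = 7; a[19] = 18; a[20] = 3; a[21] = 13; a[22] = 14; a[23] = 21.
The sequence repeats with period 22.
(423 - 1) mod 22 = 4, so a[423] = a[5] = 2.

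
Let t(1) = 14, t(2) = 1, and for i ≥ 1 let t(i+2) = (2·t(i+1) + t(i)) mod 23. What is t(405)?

Computing terms: t(1) = 14,  t(2) = 1,  t(3) = 16,  t(4) = 10,  t(5) = 13,  t(6) = 13,  t(7) = 16,  t(8) = 22,  t(9) = 14,  t(10) = 4,  t(11) = 22,  t(12) = 2,  t(13) = 3,  t(14) = 8,  t(15) = 19,  t(16) = 0,  t(17) = 19,  t(18) = 15,  t(19) = 3,  t(20) = 21,  t(21) = 22,  t(22) = 19,  t(23) = 14,  t(24) = 1.
The sequence repeats with period 22.
(405 - 1) mod 22 = 8, so t(405) = t(9) = 14.

14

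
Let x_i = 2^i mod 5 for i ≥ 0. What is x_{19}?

3

We have x_0 = 1; x_1 = 2; x_2 = 4; x_3 = 3; x_4 = 1.
The sequence repeats with period 4.
(19 - 0) mod 4 = 3, so x_{19} = x_3 = 3.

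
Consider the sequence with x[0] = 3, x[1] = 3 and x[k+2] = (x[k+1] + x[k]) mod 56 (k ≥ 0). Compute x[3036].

Computing terms: x[0] = 3,  x[1] = 3,  x[2] = 6,  x[3] = 9,  x[4] = 15,  x[5] = 24,  x[6] = 39,  x[7] = 7,  x[8] = 46,  x[9] = 53,  x[10] = 43,  x[11] = 40,  x[12] = 27,  x[13] = 11,  x[14] = 38,  x[15] = 49,  x[16] = 31,  x[17] = 24,  x[18] = 55,  x[19] = 23,  x[20] = 22,  x[21] = 45,  x[22] = 11,  x[23] = 0,  x[24] = 11,  x[25] = 11,  x[26] = 22,  x[27] = 33,  x[28] = 55,  x[29] = 32,  x[30] = 31,  x[31] = 7,  x[32] = 38,  x[33] = 45,  x[34] = 27,  x[35] = 16,  x[36] = 43,  x[37] = 3,  x[38] = 46,  x[39] = 49,  x[40] = 39,  x[41] = 32,  x[42] = 15,  x[43] = 47,  x[44] = 6,  x[45] = 53,  x[46] = 3,  x[47] = 0,  x[48] = 3,  x[49] = 3.
The sequence repeats with period 48.
(3036 - 0) mod 48 = 12, so x[3036] = x[12] = 27.

27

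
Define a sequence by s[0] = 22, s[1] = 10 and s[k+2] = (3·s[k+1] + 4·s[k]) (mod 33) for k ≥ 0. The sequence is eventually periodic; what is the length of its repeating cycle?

Listing terms: s[0] = 22,  s[1] = 10,  s[2] = 19,  s[3] = 31,  s[4] = 4,  s[5] = 4,  s[6] = 28,  s[7] = 1,  s[8] = 16,  s[9] = 19,  s[10] = 22,  s[11] = 10.
The sequence repeats with period 10.

10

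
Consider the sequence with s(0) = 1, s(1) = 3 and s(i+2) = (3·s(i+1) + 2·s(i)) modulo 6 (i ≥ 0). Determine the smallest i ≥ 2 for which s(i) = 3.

We have s(0) = 1,  s(1) = 3,  s(2) = 5,  s(3) = 3,  s(4) = 1,  s(5) = 3.
The sequence repeats with period 4.
The value 3 first appears (with i ≥ 2) at s(3).

3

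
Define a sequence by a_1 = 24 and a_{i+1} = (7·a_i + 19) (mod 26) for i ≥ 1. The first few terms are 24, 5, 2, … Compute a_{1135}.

We have a_1 = 24,  a_2 = 5,  a_3 = 2,  a_4 = 7,  a_5 = 16,  a_6 = 1,  a_7 = 0,  a_8 = 19,  a_9 = 22,  a_{10} = 17,  a_{11} = 8,  a_{12} = 23,  a_{13} = 24.
The sequence repeats with period 12.
So a_{1135} = a_{1 + ((1135-1) mod 12)} = a_7 = 0.

0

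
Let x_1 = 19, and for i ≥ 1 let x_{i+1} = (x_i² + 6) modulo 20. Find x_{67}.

11

x_1 = 19, x_2 = 7, x_3 = 15, x_4 = 11, x_5 = 7.
Since x_5 = x_2 = 7, the sequence is eventually periodic: after a pre-period of length 1 it cycles with period 3.
For i ≥ 2, x_i depends only on (i - 2) mod 3. (67 - 2) mod 3 = 2, so x_{67} = x_4 = 11.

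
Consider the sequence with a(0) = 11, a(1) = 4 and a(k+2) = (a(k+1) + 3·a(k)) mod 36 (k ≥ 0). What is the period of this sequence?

We have a(0) = 11, a(1) = 4, a(2) = 1, a(3) = 13, a(4) = 16, a(5) = 19, a(6) = 31, a(7) = 16, a(8) = 1, a(9) = 13.
Since (a(8), a(9)) = (a(2), a(3)) = (1, 13) (two consecutive terms determine the rest), the sequence is eventually periodic: after a pre-period of length 2 it cycles with period 6.

6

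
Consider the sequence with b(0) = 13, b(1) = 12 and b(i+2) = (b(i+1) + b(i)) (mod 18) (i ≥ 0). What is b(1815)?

We have b(0) = 13; b(1) = 12; b(2) = 7; b(3) = 1; b(4) = 8; b(5) = 9; b(6) = 17; b(7) = 8; b(8) = 7; b(9) = 15; b(10) = 4; b(11) = 1; b(12) = 5; b(13) = 6; b(14) = 11; b(15) = 17; b(16) = 10; b(17) = 9; b(18) = 1; b(19) = 10; b(20) = 11; b(21) = 3; b(22) = 14; b(23) = 17; b(24) = 13; b(25) = 12.
Since (b(24), b(25)) = (b(0), b(1)) = (13, 12) (two consecutive terms determine the rest), the sequence is periodic with period 24.
So b(1815) = b(0 + ((1815-0) mod 24)) = b(15) = 17.

17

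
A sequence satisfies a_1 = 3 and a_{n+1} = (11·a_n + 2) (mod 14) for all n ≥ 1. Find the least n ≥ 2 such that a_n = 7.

Listing terms: a_1 = 3,  a_2 = 7,  a_3 = 9,  a_4 = 3.
Since a_4 = a_1 = 3, the sequence is periodic with period 3.
The value 7 first appears (with n ≥ 2) at a_2.

2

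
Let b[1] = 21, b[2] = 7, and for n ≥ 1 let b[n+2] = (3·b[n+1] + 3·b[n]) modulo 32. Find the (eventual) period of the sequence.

Listing terms: b[1] = 21, b[2] = 7, b[3] = 20, b[4] = 17, b[5] = 15, b[6] = 0, b[7] = 13, b[8] = 7, b[9] = 28, b[10] = 9, b[11] = 15, b[12] = 8, b[13] = 5, b[14] = 7, b[15] = 4, b[16] = 1, b[17] = 15, b[18] = 16, b[19] = 29, b[20] = 7, b[21] = 12, b[22] = 25, b[23] = 15, b[24] = 24, b[25] = 21, b[26] = 7.
The sequence repeats with period 24.

24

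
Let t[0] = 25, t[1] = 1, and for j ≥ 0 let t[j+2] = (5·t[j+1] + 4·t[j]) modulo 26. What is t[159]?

11

t[0] = 25,  t[1] = 1,  t[2] = 1,  t[3] = 9,  t[4] = 23,  t[5] = 21,  t[6] = 15,  t[7] = 3,  t[8] = 23,  t[9] = 23,  t[10] = 25,  t[11] = 9,  t[12] = 15,  t[13] = 7,  t[14] = 17,  t[15] = 9,  t[16] = 9,  t[17] = 3,  t[18] = 25,  t[19] = 7,  t[20] = 5,  t[21] = 1,  t[22] = 25,  t[23] = 25,  t[24] = 17,  t[25] = 3,  t[26] = 5,  t[27] = 11,  t[28] = 23,  t[29] = 3,  t[30] = 3,  t[31] = 1,  t[32] = 17,  t[33] = 11,  t[34] = 19,  t[35] = 9,  t[36] = 17,  t[37] = 17,  t[38] = 23,  t[39] = 1,  t[40] = 19,  t[41] = 21,  t[42] = 25,  t[43] = 1.
The sequence repeats with period 42.
So t[159] = t[0 + ((159-0) mod 42)] = t[33] = 11.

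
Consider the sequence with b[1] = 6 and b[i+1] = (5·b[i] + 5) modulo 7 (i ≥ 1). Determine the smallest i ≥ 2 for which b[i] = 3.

6

b[1] = 6; b[2] = 0; b[3] = 5; b[4] = 2; b[5] = 1; b[6] = 3; b[7] = 6.
Since b[7] = b[1] = 6, the sequence is periodic with period 6.
The value 3 first appears (with i ≥ 2) at b[6].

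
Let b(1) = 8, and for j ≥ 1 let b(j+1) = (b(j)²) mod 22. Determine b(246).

20

Computing terms: b(1) = 8; b(2) = 20; b(3) = 4; b(4) = 16; b(5) = 14; b(6) = 20.
Since b(6) = b(2) = 20, the sequence is eventually periodic: after a pre-period of length 1 it cycles with period 4.
For j ≥ 2, b(j) depends only on (j - 2) mod 4. (246 - 2) mod 4 = 0, so b(246) = b(2) = 20.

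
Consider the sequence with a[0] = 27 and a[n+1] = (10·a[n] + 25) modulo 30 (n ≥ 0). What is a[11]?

5

Computing terms: a[0] = 27; a[1] = 25; a[2] = 5; a[3] = 15; a[4] = 25.
Since a[4] = a[1] = 25, the sequence is eventually periodic: after a pre-period of length 1 it cycles with period 3.
For n ≥ 1, a[n] depends only on (n - 1) mod 3. (11 - 1) mod 3 = 1, so a[11] = a[2] = 5.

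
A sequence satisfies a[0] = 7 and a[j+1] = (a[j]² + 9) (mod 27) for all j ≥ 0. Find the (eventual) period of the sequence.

6

Computing terms: a[0] = 7, a[1] = 4, a[2] = 25, a[3] = 13, a[4] = 16, a[5] = 22, a[6] = 7.
The sequence repeats with period 6.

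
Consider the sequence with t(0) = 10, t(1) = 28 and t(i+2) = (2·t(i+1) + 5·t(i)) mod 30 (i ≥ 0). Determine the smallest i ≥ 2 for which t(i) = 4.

Computing terms: t(0) = 10; t(1) = 28; t(2) = 16; t(3) = 22; t(4) = 4; t(5) = 28; t(6) = 16.
Since (t(5), t(6)) = (t(1), t(2)) = (28, 16) (two consecutive terms determine the rest), the sequence is eventually periodic: after a pre-period of length 1 it cycles with period 4.
The value 4 first appears (with i ≥ 2) at t(4).

4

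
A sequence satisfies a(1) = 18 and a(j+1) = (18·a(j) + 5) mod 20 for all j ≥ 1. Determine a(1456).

11

We have a(1) = 18; a(2) = 9; a(3) = 7; a(4) = 11; a(5) = 3; a(6) = 19; a(7) = 7.
Since a(7) = a(3) = 7, the sequence is eventually periodic: after a pre-period of length 2 it cycles with period 4.
For j ≥ 3, a(j) depends only on (j - 3) mod 4. (1456 - 3) mod 4 = 1, so a(1456) = a(4) = 11.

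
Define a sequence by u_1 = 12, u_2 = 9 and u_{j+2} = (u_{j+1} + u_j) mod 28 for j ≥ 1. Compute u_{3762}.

Listing terms: u_1 = 12, u_2 = 9, u_3 = 21, u_4 = 2, u_5 = 23, u_6 = 25, u_7 = 20, u_8 = 17, u_9 = 9, u_{10} = 26, u_{11} = 7, u_{12} = 5, u_{13} = 12, u_{14} = 17, u_{15} = 1, u_{16} = 18, u_{17} = 19, u_{18} = 9, u_{19} = 0, u_{20} = 9, u_{21} = 9, u_{22} = 18, u_{23} = 27, u_{24} = 17, u_{25} = 16, u_{26} = 5, u_{27} = 21, u_{28} = 26, u_{29} = 19, u_{30} = 17, u_{31} = 8, u_{32} = 25, u_{33} = 5, u_{34} = 2, u_{35} = 7, u_{36} = 9, u_{37} = 16, u_{38} = 25, u_{39} = 13, u_{40} = 10, u_{41} = 23, u_{42} = 5, u_{43} = 0, u_{44} = 5, u_{45} = 5, u_{46} = 10, u_{47} = 15, u_{48} = 25, u_{49} = 12, u_{50} = 9.
The sequence repeats with period 48.
(3762 - 1) mod 48 = 17, so u_{3762} = u_{18} = 9.

9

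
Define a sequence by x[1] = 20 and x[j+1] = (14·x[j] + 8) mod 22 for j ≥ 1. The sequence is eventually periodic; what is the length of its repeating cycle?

Listing terms: x[1] = 20; x[2] = 2; x[3] = 14; x[4] = 6; x[5] = 4; x[6] = 20.
The sequence repeats with period 5.

5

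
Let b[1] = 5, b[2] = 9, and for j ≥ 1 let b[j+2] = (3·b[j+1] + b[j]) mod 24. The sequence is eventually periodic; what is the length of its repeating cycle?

Listing terms: b[1] = 5, b[2] = 9, b[3] = 8, b[4] = 9, b[5] = 11, b[6] = 18, b[7] = 17, b[8] = 21, b[9] = 8, b[10] = 21, b[11] = 23, b[12] = 18, b[13] = 5, b[14] = 9.
Since (b[13], b[14]) = (b[1], b[2]) = (5, 9) (two consecutive terms determine the rest), the sequence is periodic with period 12.

12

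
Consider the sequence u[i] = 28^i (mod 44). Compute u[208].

Listing terms: u[0] = 1,  u[1] = 28,  u[2] = 36,  u[3] = 40,  u[4] = 20,  u[5] = 32,  u[6] = 16,  u[7] = 8,  u[8] = 4,  u[9] = 24,  u[10] = 12,  u[11] = 28.
Since u[11] = u[1] = 28, the sequence is eventually periodic: after a pre-period of length 1 it cycles with period 10.
For i ≥ 1, u[i] depends only on (i - 1) mod 10. (208 - 1) mod 10 = 7, so u[208] = u[8] = 4.

4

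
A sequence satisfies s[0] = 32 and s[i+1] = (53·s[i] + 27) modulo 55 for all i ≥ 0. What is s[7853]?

23

s[0] = 32,  s[1] = 18,  s[2] = 46,  s[3] = 45,  s[4] = 47,  s[5] = 43,  s[6] = 51,  s[7] = 35,  s[8] = 12,  s[9] = 3,  s[10] = 21,  s[11] = 40,  s[12] = 2,  s[13] = 23,  s[14] = 36,  s[15] = 10,  s[16] = 7,  s[17] = 13,  s[18] = 1,  s[19] = 25,  s[20] = 32.
The sequence repeats with period 20.
(7853 - 0) mod 20 = 13, so s[7853] = s[13] = 23.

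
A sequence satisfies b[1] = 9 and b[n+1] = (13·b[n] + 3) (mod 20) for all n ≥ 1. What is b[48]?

We have b[1] = 9, b[2] = 0, b[3] = 3, b[4] = 2, b[5] = 9.
The sequence repeats with period 4.
So b[48] = b[1 + ((48-1) mod 4)] = b[4] = 2.

2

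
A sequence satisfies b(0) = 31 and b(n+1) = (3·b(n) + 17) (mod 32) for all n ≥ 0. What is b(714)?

b(0) = 31,  b(1) = 14,  b(2) = 27,  b(3) = 2,  b(4) = 23,  b(5) = 22,  b(6) = 19,  b(7) = 10,  b(8) = 15,  b(9) = 30,  b(10) = 11,  b(11) = 18,  b(12) = 7,  b(13) = 6,  b(14) = 3,  b(15) = 26,  b(16) = 31.
The sequence repeats with period 16.
So b(714) = b(0 + ((714-0) mod 16)) = b(10) = 11.

11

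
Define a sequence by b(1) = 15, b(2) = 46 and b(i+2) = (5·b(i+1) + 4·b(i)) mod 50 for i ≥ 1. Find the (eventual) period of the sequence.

b(1) = 15, b(2) = 46, b(3) = 40, b(4) = 34, b(5) = 30, b(6) = 36, b(7) = 0, b(8) = 44, b(9) = 20, b(10) = 26, b(11) = 10, b(12) = 4, b(13) = 10, b(14) = 16, b(15) = 20, b(16) = 14, b(17) = 0, b(18) = 6, b(19) = 30, b(20) = 24, b(21) = 40, b(22) = 46, b(23) = 40.
Since (b(22), b(23)) = (b(2), b(3)) = (46, 40) (two consecutive terms determine the rest), the sequence is eventually periodic: after a pre-period of length 1 it cycles with period 20.

20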